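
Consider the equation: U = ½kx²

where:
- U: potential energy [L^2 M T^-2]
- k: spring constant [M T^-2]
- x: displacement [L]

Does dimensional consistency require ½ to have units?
No

U has dimensions [L^2 M T^-2] and kx² already has dimensions [L^2 M T^-2], so the equation balances without ½ contributing any dimensions. ½ is a pure (dimensionless) number; changing or removing it would not affect dimensional consistency.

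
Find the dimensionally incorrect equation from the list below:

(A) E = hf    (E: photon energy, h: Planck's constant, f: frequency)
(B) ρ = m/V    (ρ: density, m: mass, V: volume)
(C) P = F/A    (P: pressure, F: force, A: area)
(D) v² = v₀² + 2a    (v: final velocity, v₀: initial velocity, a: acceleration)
(D) v² = v₀² + 2a

The equation (D) v² = v₀² + 2a is dimensionally incorrect.

LHS (v²): [L^2 T^-2]
RHS terms:
  - v₀²: [L^2 T^-2] ✓
  - 2a: [L T^-2] ✗ (does not match LHS)

The dimensions do not match. The other three equations balance.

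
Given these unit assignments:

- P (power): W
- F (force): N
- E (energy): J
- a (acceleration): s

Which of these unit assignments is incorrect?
a

The variable a (acceleration) should have units m/s², not s.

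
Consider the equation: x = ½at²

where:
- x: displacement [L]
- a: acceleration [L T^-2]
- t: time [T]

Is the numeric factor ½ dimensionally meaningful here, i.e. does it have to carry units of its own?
No

x has dimensions [L] and at² already has dimensions [L], so the equation balances without ½ contributing any dimensions. ½ is a pure (dimensionless) number; changing or removing it would not affect dimensional consistency.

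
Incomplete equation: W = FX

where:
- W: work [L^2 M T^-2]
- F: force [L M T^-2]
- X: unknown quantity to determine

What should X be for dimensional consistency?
X = d (distance), dimensions [L]

W has dimensions [L^2 M T^-2]; the rest of the RHS (F) has dimensions [L M T^-2].
So X must have dimensions [L] — X = d (distance).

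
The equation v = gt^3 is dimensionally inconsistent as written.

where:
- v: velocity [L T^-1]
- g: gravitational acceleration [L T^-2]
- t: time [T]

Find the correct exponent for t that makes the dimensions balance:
The exponent of t should be 1: v = gt

The LHS v has dimensions [L T^-1]; t has dimensions [T].
As written, the RHS gt^3 (exponent 3 on t) has dimensions [L T], which does not match.
With exponent 1, the RHS gt has dimensions [L T^-1], matching the LHS.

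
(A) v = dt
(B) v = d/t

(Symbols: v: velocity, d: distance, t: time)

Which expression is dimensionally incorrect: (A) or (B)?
(A)

(A) v = dt: LHS [L T^-1], RHS [L T] ✗
(B) v = d/t: LHS [L T^-1], RHS [L T^-1] ✓

Expression (A) v = dt is dimensionally incorrect.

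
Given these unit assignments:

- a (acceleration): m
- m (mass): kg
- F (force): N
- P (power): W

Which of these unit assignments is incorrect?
a

The variable a (acceleration) should have units m/s², not m.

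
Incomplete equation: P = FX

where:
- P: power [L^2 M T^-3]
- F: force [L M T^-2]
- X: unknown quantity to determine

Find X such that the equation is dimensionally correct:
X = v (velocity), dimensions [L T^-1]

P has dimensions [L^2 M T^-3]; the rest of the RHS (F) has dimensions [L M T^-2].
So X must have dimensions [L T^-1] — X = v (velocity).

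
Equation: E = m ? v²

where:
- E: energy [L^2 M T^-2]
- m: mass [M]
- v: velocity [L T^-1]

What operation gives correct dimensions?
multiplication (×): E = m × v²

E [L^2 M T^-2]; m [M]; v² [L^2 T^-2].
m × v² → [L^2 M T^-2] ✓
m ÷ v² → [L^-2 M T^2] ✗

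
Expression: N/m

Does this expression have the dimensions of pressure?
No

The expression N/m has dimensions [M T^-2], but pressure has dimensions [L^-1 M T^-2].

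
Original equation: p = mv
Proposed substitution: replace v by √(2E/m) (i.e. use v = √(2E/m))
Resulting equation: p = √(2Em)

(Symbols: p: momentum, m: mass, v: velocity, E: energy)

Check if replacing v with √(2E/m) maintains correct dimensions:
Yes

[v] = [L T^-1] and [√(2E/m)] = [L T^-1]. These match, so the substitution replaces a quantity by one of the same dimensions and the result p = √(2Em) has LHS [L M T^-1] vs RHS [L M T^-1] — still consistent.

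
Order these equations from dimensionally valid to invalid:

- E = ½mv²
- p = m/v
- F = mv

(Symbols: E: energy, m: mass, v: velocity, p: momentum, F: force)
Dimensionally correct: E = ½mv²
Dimensionally incorrect: p = m/v, F = mv
Ordered (correct first, then incorrect): E = ½mv², p = m/v, F = mv

- E = ½mv²: LHS [L^2 M T^-2], RHS [L^2 M T^-2] → correct ✓
- p = m/v: LHS [L M T^-1], RHS [L^-1 M T] → incorrect ✗
- F = mv: LHS [L M T^-2], RHS [L M T^-1] → incorrect ✗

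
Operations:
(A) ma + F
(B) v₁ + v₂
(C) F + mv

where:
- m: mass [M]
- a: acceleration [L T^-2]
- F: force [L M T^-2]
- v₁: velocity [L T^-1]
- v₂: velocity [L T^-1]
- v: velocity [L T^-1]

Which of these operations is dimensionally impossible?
(C) F + mv

(A) ma + F: ma [L M T^-2] and F [L M T^-2] — same dimensions ✓
(B) v₁ + v₂: v₁ [L T^-1] and v₂ [L T^-1] — same dimensions ✓
(C) F + mv: F [L M T^-2] and mv [L M T^-1] — different dimensions cannot be added/subtracted ✗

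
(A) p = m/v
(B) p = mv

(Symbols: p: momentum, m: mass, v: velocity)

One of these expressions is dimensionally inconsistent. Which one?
(A)

(A) p = m/v: LHS [L M T^-1], RHS [L^-1 M T] ✗
(B) p = mv: LHS [L M T^-1], RHS [L M T^-1] ✓

Expression (A) p = m/v is dimensionally incorrect.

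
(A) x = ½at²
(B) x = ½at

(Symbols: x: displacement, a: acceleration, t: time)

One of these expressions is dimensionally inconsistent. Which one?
(B)

(A) x = ½at²: LHS [L], RHS [L] ✓
(B) x = ½at: LHS [L], RHS [L T^-1] ✗

Expression (B) x = ½at is dimensionally incorrect.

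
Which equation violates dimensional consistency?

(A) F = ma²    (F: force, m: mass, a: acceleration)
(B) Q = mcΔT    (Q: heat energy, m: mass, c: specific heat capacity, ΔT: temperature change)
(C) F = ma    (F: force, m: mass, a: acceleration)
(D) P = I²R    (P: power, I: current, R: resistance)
(A) F = ma²

The equation (A) F = ma² is dimensionally incorrect.

LHS (F): [L M T^-2]
RHS (ma²): [L^2 M T^-4] ✗

The dimensions do not match. The other three equations balance.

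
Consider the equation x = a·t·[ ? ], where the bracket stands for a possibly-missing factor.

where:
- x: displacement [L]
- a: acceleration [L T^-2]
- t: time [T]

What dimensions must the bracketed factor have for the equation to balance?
[T] — time (e.g. t)

x has dimensions [L]; a·t has dimensions [L T^-1].
The bracketed factor must supply [L] / [L T^-1] = [T].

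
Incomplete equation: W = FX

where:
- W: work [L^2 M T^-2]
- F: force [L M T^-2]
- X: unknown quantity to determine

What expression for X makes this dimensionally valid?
X = d (distance), dimensions [L]

W has dimensions [L^2 M T^-2]; the rest of the RHS (F) has dimensions [L M T^-2].
So X must have dimensions [L] — X = d (distance).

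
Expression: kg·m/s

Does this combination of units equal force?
No

The expression kg·m/s has dimensions [L M T^-1], but force has dimensions [L M T^-2].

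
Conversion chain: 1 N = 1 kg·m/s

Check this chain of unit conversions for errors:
The chain is incorrect (it contains an error).

Incorrect: Newton is kg·m/s², not kg·m/s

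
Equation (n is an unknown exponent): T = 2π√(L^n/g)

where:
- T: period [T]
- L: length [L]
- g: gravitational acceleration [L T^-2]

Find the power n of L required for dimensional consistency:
n = 1

T has dimensions [T]; L has dimensions [L].
With n = 1: 2π√(L^1/g) has dimensions [T], matching the LHS ✓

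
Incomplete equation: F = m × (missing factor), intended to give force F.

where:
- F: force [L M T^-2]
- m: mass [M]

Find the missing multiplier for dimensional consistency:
a (acceleration), dimensions [L T^-2]

F has dimensions [L M T^-2] and m has dimensions [M].
The missing factor must have dimensions [L M T^-2] / [M] = [L T^-2], i.e. acceleration (a).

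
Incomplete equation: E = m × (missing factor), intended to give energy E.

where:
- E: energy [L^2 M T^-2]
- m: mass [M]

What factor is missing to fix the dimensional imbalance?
v² (velocity squared), dimensions [L^2 T^-2]

E has dimensions [L^2 M T^-2] and m has dimensions [M].
The missing factor must have dimensions [L^2 M T^-2] / [M] = [L^2 T^-2], i.e. velocity squared (v²).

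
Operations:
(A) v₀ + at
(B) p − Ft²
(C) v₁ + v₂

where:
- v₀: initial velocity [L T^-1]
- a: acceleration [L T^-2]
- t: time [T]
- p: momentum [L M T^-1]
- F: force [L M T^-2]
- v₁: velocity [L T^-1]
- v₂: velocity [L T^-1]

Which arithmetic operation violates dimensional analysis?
(B) p − Ft²

(A) v₀ + at: v₀ [L T^-1] and at [L T^-1] — same dimensions ✓
(B) p − Ft²: p [L M T^-1] and Ft² [L M] — different dimensions cannot be added/subtracted ✗
(C) v₁ + v₂: v₁ [L T^-1] and v₂ [L T^-1] — same dimensions ✓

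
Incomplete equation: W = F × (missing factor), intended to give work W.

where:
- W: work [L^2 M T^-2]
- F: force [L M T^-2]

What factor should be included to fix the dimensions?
d (distance), dimensions [L]

W has dimensions [L^2 M T^-2] and F has dimensions [L M T^-2].
The missing factor must have dimensions [L^2 M T^-2] / [L M T^-2] = [L], i.e. distance (d).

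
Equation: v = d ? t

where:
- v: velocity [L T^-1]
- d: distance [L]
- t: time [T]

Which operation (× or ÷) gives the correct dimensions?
division (÷): v = d ÷ t

v [L T^-1]; d [L]; t [T].
d × t → [L T] ✗
d ÷ t → [L T^-1] ✓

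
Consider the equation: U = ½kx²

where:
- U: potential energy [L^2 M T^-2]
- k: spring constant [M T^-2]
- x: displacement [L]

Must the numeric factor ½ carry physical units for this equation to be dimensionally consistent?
No

U has dimensions [L^2 M T^-2] and kx² already has dimensions [L^2 M T^-2], so the equation balances without ½ contributing any dimensions. ½ is a pure (dimensionless) number; changing or removing it would not affect dimensional consistency.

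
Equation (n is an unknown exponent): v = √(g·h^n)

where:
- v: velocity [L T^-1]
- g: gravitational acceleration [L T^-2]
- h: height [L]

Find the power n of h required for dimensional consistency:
n = 1

v has dimensions [L T^-1]; h has dimensions [L].
With n = 1: √(g·h^1) has dimensions [L T^-1], matching the LHS ✓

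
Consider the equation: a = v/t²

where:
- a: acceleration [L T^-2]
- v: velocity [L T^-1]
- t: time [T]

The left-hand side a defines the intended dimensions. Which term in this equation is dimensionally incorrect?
The right-hand side term v/t²

a has dimensions [L T^-2], but v/t² has dimensions [L T^-3], so the term v/t² is dimensionally wrong for a.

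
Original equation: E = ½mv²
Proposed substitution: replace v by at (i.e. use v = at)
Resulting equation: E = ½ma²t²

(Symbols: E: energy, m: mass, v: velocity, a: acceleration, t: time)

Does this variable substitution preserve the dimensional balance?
Yes

[v] = [L T^-1] and [at] = [L T^-1]. These match, so the substitution replaces a quantity by one of the same dimensions and the result E = ½ma²t² has LHS [L^2 M T^-2] vs RHS [L^2 M T^-2] — still consistent.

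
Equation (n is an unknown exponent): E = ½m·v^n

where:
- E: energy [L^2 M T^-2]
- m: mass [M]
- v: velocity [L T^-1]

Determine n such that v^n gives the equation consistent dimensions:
n = 2

E has dimensions [L^2 M T^-2]; v has dimensions [L T^-1].
The rest of the RHS has dimensions [M], so v^n must supply [L^2 T^-2].
With n = 2: ½m·v^2 has dimensions [L^2 M T^-2], matching the LHS ✓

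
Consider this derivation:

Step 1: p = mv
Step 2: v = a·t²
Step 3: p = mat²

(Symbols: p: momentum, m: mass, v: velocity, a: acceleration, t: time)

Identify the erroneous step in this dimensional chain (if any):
Step 2

Step 1: p = mv → LHS [L M T^-1], RHS [L M T^-1] ✓
Step 2: v = a·t² → LHS [L T^-1], RHS [L] ✗

The first dimensional inconsistency appears in step 2: v = a·t²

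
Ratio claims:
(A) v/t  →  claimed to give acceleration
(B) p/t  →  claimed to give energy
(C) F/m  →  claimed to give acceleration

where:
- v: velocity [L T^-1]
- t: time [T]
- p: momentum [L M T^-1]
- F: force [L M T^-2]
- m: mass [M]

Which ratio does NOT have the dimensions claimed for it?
(B) p/t does not give energy

(A) v/t: [L T^-2] = acceleration [L T^-2] ✓
(B) p/t: [L M T^-2] ≠ energy [L^2 M T^-2] ✗
(C) F/m: [L T^-2] = acceleration [L T^-2] ✓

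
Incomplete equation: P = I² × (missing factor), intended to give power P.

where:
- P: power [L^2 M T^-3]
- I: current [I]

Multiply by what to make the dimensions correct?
R (resistance), dimensions [I^-2 L^2 M T^-3]

P has dimensions [L^2 M T^-3] and I² has dimensions [I^2].
The missing factor must have dimensions [L^2 M T^-3] / [I^2] = [I^-2 L^2 M T^-3], i.e. resistance (R).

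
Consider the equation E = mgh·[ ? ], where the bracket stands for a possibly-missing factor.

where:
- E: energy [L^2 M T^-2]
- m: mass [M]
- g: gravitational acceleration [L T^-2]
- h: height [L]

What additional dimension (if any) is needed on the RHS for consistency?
Nothing is missing — the bracketed factor must be dimensionless.

E has dimensions [L^2 M T^-2] and mgh already has dimensions [L^2 M T^-2], so E = mgh is dimensionally complete.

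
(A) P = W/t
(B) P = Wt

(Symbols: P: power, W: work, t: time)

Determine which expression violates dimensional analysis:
(B)

(A) P = W/t: LHS [L^2 M T^-3], RHS [L^2 M T^-3] ✓
(B) P = Wt: LHS [L^2 M T^-3], RHS [L^2 M T^-1] ✗

Expression (B) P = Wt is dimensionally incorrect.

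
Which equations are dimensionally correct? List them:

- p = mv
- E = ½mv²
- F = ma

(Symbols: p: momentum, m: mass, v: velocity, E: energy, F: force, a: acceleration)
Dimensionally correct: p = mv, E = ½mv², F = ma
Dimensionally incorrect: none
Ordered (correct first, then incorrect): p = mv, E = ½mv², F = ma

- p = mv: LHS [L M T^-1], RHS [L M T^-1] → correct ✓
- E = ½mv²: LHS [L^2 M T^-2], RHS [L^2 M T^-2] → correct ✓
- F = ma: LHS [L M T^-2], RHS [L M T^-2] → correct ✓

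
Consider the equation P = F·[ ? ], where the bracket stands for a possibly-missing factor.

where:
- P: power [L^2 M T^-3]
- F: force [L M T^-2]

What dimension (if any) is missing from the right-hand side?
[L T^-1] — velocity (e.g. v)

P has dimensions [L^2 M T^-3]; F has dimensions [L M T^-2].
The bracketed factor must supply [L^2 M T^-3] / [L M T^-2] = [L T^-1].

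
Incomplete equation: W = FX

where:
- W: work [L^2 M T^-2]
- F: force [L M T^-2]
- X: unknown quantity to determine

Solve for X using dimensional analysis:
X = d (distance), dimensions [L]

W has dimensions [L^2 M T^-2]; the rest of the RHS (F) has dimensions [L M T^-2].
So X must have dimensions [L] — X = d (distance).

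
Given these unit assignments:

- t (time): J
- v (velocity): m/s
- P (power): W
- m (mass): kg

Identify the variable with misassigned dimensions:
t

The variable t (time) should have units s, not J.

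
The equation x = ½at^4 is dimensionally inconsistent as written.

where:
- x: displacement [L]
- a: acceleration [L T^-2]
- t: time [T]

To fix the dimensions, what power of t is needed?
The exponent of t should be 2: x = ½at^2

The LHS x has dimensions [L]; t has dimensions [T].
As written, the RHS ½at^4 (exponent 4 on t) has dimensions [L T^2], which does not match.
With exponent 2, the RHS ½at^2 has dimensions [L], matching the LHS.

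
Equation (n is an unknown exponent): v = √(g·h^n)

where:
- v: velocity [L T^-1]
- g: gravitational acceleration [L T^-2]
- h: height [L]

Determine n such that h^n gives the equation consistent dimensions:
n = 1

v has dimensions [L T^-1]; h has dimensions [L].
With n = 1: √(g·h^1) has dimensions [L T^-1], matching the LHS ✓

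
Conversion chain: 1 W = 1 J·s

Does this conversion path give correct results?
The chain is incorrect (it contains an error).

Incorrect: Watt is J/s, not J·s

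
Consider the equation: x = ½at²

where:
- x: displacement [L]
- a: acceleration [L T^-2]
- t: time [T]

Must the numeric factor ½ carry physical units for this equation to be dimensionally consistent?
No

x has dimensions [L] and at² already has dimensions [L], so the equation balances without ½ contributing any dimensions. ½ is a pure (dimensionless) number; changing or removing it would not affect dimensional consistency.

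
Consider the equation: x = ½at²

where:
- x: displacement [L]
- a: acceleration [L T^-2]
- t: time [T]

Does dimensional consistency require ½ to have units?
No

x has dimensions [L] and at² already has dimensions [L], so the equation balances without ½ contributing any dimensions. ½ is a pure (dimensionless) number; changing or removing it would not affect dimensional consistency.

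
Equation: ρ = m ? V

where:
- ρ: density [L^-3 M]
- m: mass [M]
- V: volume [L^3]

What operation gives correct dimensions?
division (÷): ρ = m ÷ V

ρ [L^-3 M]; m [M]; V [L^3].
m × V → [L^3 M] ✗
m ÷ V → [L^-3 M] ✓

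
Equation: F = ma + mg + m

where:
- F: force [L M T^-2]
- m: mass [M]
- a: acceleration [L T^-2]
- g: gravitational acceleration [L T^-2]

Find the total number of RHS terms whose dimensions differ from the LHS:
1

LHS F: [L M T^-2]
- ma: [L M T^-2] ✓
- mg: [L M T^-2] ✓
- m: [M] ✗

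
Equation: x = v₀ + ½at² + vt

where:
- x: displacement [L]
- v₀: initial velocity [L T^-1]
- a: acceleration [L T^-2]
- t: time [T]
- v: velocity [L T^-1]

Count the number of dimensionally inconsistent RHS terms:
1

LHS x: [L]
- v₀: [L T^-1] ✗
- ½at²: [L] ✓
- vt: [L] ✓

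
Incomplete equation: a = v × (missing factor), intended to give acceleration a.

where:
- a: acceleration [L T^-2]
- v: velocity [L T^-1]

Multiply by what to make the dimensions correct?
1/t (inverse time), dimensions [T^-1]

a has dimensions [L T^-2] and v has dimensions [L T^-1].
The missing factor must have dimensions [L T^-2] / [L T^-1] = [T^-1], i.e. inverse time (1/t).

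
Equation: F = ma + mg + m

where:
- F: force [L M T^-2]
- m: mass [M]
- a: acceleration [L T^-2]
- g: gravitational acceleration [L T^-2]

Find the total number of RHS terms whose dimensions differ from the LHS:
1

LHS F: [L M T^-2]
- ma: [L M T^-2] ✓
- mg: [L M T^-2] ✓
- m: [M] ✗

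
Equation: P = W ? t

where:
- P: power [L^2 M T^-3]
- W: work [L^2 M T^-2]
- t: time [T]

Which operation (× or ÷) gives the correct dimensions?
division (÷): P = W ÷ t

P [L^2 M T^-3]; W [L^2 M T^-2]; t [T].
W × t → [L^2 M T^-1] ✗
W ÷ t → [L^2 M T^-3] ✓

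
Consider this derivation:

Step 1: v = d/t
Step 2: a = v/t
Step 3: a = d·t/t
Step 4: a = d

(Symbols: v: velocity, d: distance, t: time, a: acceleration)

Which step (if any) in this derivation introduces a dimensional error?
Step 3

Step 1: v = d/t → LHS [L T^-1], RHS [L T^-1] ✓
Step 2: a = v/t → LHS [L T^-2], RHS [L T^-2] ✓
Step 3: a = d·t/t → LHS [L T^-2], RHS [L] ✗

The first dimensional inconsistency appears in step 3: a = d·t/t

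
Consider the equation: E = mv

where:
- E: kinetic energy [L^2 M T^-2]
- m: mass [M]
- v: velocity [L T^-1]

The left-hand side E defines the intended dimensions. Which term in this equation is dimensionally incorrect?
The right-hand side term mv

E has dimensions [L^2 M T^-2], but mv has dimensions [L M T^-1], so the term mv is dimensionally wrong for E.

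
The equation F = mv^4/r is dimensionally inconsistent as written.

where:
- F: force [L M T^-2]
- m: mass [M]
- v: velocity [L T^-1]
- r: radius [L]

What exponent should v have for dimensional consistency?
The exponent of v should be 2: F = mv^2/r

The LHS F has dimensions [L M T^-2]; v has dimensions [L T^-1].
As written, the RHS mv^4/r (exponent 4 on v) has dimensions [L^3 M T^-4], which does not match.
With exponent 2, the RHS mv^2/r has dimensions [L M T^-2], matching the LHS.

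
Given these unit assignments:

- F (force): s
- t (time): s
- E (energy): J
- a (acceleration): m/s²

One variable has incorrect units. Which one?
F

The variable F (force) should have units N, not s.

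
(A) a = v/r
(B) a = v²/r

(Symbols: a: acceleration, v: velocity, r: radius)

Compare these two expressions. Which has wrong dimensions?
(A)

(A) a = v/r: LHS [L T^-2], RHS [T^-1] ✗
(B) a = v²/r: LHS [L T^-2], RHS [L T^-2] ✓

Expression (A) a = v/r is dimensionally incorrect.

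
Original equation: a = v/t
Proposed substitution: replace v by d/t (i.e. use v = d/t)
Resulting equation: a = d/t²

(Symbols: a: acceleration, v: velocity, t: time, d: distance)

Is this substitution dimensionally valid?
Yes

[v] = [L T^-1] and [d/t] = [L T^-1]. These match, so the substitution replaces a quantity by one of the same dimensions and the result a = d/t² has LHS [L T^-2] vs RHS [L T^-2] — still consistent.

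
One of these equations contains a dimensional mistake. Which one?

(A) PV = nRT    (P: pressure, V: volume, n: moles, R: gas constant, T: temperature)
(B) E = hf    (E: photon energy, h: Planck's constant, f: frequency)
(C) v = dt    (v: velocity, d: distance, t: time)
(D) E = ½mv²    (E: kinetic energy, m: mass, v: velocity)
(C) v = dt

The equation (C) v = dt is dimensionally incorrect.

LHS (v): [L T^-1]
RHS (dt): [L T] ✗

The dimensions do not match. The other three equations balance.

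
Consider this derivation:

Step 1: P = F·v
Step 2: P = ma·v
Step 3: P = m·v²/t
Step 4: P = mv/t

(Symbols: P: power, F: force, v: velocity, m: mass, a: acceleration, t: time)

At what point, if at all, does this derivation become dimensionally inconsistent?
Step 4

Step 1: P = F·v → LHS [L^2 M T^-3], RHS [L^2 M T^-3] ✓
Step 2: P = ma·v → LHS [L^2 M T^-3], RHS [L^2 M T^-3] ✓
Step 3: P = m·v²/t → LHS [L^2 M T^-3], RHS [L^2 M T^-3] ✓
Step 4: P = mv/t → LHS [L^2 M T^-3], RHS [L M T^-2] ✗

The first dimensional inconsistency appears in step 4: P = mv/t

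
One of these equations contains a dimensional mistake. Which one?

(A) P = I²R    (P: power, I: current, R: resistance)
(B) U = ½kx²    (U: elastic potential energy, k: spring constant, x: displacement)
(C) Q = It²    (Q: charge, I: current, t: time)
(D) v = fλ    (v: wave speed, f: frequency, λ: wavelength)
(C) Q = It²

The equation (C) Q = It² is dimensionally incorrect.

LHS (Q): [I T]
RHS (It²): [I T^2] ✗

The dimensions do not match. The other three equations balance.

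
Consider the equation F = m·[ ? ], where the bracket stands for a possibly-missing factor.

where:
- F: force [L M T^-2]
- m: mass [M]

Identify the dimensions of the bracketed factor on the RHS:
[L T^-2] — acceleration (e.g. a)

F has dimensions [L M T^-2]; m has dimensions [M].
The bracketed factor must supply [L M T^-2] / [M] = [L T^-2].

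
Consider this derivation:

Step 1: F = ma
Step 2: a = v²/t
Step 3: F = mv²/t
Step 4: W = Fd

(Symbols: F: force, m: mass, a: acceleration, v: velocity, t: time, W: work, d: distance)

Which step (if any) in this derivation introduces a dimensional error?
Step 2

Step 1: F = ma → LHS [L M T^-2], RHS [L M T^-2] ✓
Step 2: a = v²/t → LHS [L T^-2], RHS [L^2 T^-3] ✗

The first dimensional inconsistency appears in step 2: a = v²/t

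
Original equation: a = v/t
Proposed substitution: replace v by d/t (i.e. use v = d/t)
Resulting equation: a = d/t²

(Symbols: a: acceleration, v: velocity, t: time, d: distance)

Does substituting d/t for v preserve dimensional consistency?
Yes

[v] = [L T^-1] and [d/t] = [L T^-1]. These match, so the substitution replaces a quantity by one of the same dimensions and the result a = d/t² has LHS [L T^-2] vs RHS [L T^-2] — still consistent.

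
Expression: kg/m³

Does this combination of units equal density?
Yes

The expression kg/m³ has dimensions [L^-3 M], which is exactly density [L^-3 M].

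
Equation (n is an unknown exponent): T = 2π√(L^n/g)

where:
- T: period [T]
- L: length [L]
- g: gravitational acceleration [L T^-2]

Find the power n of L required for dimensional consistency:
n = 1

T has dimensions [T]; L has dimensions [L].
With n = 1: 2π√(L^1/g) has dimensions [T], matching the LHS ✓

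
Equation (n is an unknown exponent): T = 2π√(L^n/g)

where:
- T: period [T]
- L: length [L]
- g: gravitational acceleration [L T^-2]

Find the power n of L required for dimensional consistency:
n = 1

T has dimensions [T]; L has dimensions [L].
With n = 1: 2π√(L^1/g) has dimensions [T], matching the LHS ✓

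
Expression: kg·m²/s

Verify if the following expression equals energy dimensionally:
No

The expression kg·m²/s has dimensions [L^2 M T^-1], but energy has dimensions [L^2 M T^-2].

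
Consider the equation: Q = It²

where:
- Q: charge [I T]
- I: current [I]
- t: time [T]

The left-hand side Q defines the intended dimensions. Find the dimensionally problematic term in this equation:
The right-hand side term It²

Q has dimensions [I T], but It² has dimensions [I T^2], so the term It² is dimensionally wrong for Q.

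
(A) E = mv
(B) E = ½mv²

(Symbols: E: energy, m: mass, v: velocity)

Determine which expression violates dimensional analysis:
(A)

(A) E = mv: LHS [L^2 M T^-2], RHS [L M T^-1] ✗
(B) E = ½mv²: LHS [L^2 M T^-2], RHS [L^2 M T^-2] ✓

Expression (A) E = mv is dimensionally incorrect.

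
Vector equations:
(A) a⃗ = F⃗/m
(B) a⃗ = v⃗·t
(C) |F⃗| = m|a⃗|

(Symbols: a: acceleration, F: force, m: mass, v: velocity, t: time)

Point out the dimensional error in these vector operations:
(B) a⃗ = v⃗·t

(A) a⃗ = F⃗/m: LHS [L T^-2], RHS [L T^-2] ✓ — force (vector) divided by mass (scalar)
(B) a⃗ = v⃗·t: LHS [L T^-2], RHS [L] ✗ — acceleration is velocity per time; should be v⃗/t
(C) |F⃗| = m|a⃗|: LHS [L M T^-2], RHS [L M T^-2] ✓ — magnitudes of vectors are scalars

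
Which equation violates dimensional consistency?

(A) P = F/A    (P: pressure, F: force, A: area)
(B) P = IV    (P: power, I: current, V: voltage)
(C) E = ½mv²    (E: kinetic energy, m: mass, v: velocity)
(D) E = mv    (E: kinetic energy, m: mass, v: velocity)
(D) E = mv

The equation (D) E = mv is dimensionally incorrect.

LHS (E): [L^2 M T^-2]
RHS (mv): [L M T^-1] ✗

The dimensions do not match. The other three equations balance.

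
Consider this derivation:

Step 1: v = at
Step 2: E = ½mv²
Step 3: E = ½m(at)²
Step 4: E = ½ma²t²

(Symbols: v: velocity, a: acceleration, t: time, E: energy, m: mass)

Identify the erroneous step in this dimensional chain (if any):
No step introduces an error — all steps are dimensionally consistent.

Step 1: v = at → LHS [L T^-1], RHS [L T^-1] ✓
Step 2: E = ½mv² → LHS [L^2 M T^-2], RHS [L^2 M T^-2] ✓
Step 3: E = ½m(at)² → LHS [L^2 M T^-2], RHS [L^2 M T^-2] ✓
Step 4: E = ½ma²t² → LHS [L^2 M T^-2], RHS [L^2 M T^-2] ✓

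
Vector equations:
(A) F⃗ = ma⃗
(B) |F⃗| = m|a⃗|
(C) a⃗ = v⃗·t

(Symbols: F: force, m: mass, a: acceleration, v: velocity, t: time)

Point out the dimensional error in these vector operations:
(C) a⃗ = v⃗·t

(A) F⃗ = ma⃗: LHS [L M T^-2], RHS [L M T^-2] ✓ — Force and acceleration are vectors, mass is a scalar
(B) |F⃗| = m|a⃗|: LHS [L M T^-2], RHS [L M T^-2] ✓ — magnitudes of vectors are scalars
(C) a⃗ = v⃗·t: LHS [L T^-2], RHS [L] ✗ — acceleration is velocity per time; should be v⃗/t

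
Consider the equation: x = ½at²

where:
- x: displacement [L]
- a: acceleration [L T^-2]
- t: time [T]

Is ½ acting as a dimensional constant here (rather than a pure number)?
No

x has dimensions [L] and at² already has dimensions [L], so the equation balances without ½ contributing any dimensions. ½ is a pure (dimensionless) number; changing or removing it would not affect dimensional consistency.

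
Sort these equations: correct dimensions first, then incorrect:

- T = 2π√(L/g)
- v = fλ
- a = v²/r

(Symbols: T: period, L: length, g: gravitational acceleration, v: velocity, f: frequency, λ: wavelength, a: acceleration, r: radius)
Dimensionally correct: T = 2π√(L/g), v = fλ, a = v²/r
Dimensionally incorrect: none
Ordered (correct first, then incorrect): T = 2π√(L/g), v = fλ, a = v²/r

- T = 2π√(L/g): LHS [T], RHS [T] → correct ✓
- v = fλ: LHS [L T^-1], RHS [L T^-1] → correct ✓
- a = v²/r: LHS [L T^-2], RHS [L T^-2] → correct ✓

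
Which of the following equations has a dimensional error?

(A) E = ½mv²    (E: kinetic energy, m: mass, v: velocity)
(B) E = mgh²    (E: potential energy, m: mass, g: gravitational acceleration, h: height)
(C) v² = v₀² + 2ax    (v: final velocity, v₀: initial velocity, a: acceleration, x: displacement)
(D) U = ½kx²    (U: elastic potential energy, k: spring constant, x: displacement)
(B) E = mgh²

The equation (B) E = mgh² is dimensionally incorrect.

LHS (E): [L^2 M T^-2]
RHS (mgh²): [L^3 M T^-2] ✗

The dimensions do not match. The other three equations balance.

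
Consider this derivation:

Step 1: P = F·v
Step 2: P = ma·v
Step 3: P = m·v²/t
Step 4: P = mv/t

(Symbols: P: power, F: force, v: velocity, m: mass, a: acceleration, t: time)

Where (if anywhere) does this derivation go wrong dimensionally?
Step 4

Step 1: P = F·v → LHS [L^2 M T^-3], RHS [L^2 M T^-3] ✓
Step 2: P = ma·v → LHS [L^2 M T^-3], RHS [L^2 M T^-3] ✓
Step 3: P = m·v²/t → LHS [L^2 M T^-3], RHS [L^2 M T^-3] ✓
Step 4: P = mv/t → LHS [L^2 M T^-3], RHS [L M T^-2] ✗

The first dimensional inconsistency appears in step 4: P = mv/t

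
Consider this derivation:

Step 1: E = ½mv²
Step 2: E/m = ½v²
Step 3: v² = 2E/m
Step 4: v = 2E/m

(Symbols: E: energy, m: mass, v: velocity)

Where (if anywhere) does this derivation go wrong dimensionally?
Step 4

Step 1: E = ½mv² → LHS [L^2 M T^-2], RHS [L^2 M T^-2] ✓
Step 2: E/m = ½v² → LHS [L^2 T^-2], RHS [L^2 T^-2] ✓
Step 3: v² = 2E/m → LHS [L^2 T^-2], RHS [L^2 T^-2] ✓
Step 4: v = 2E/m → LHS [L T^-1], RHS [L^2 T^-2] ✗

The first dimensional inconsistency appears in step 4: v = 2E/m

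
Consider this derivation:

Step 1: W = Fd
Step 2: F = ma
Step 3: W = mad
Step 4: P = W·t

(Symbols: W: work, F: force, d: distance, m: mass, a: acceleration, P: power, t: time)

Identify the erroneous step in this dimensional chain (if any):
Step 4

Step 1: W = Fd → LHS [L^2 M T^-2], RHS [L^2 M T^-2] ✓
Step 2: F = ma → LHS [L M T^-2], RHS [L M T^-2] ✓
Step 3: W = mad → LHS [L^2 M T^-2], RHS [L^2 M T^-2] ✓
Step 4: P = W·t → LHS [L^2 M T^-3], RHS [L^2 M T^-1] ✗

The first dimensional inconsistency appears in step 4: P = W·t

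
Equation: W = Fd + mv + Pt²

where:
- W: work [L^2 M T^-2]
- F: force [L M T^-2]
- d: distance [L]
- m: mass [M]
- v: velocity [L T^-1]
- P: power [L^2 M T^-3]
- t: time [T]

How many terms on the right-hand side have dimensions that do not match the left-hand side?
2

LHS W: [L^2 M T^-2]
- Fd: [L^2 M T^-2] ✓
- mv: [L M T^-1] ✗
- Pt²: [L^2 M T^-1] ✗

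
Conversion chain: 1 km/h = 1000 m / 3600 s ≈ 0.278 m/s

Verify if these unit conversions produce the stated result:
The chain is correct (no errors).

Correct: 1 km = 1000 m, 1 h = 3600 s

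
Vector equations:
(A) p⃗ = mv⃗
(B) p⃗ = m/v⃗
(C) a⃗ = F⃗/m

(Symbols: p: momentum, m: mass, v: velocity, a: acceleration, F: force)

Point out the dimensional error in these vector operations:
(B) p⃗ = m/v⃗

(A) p⃗ = mv⃗: LHS [L M T^-1], RHS [L M T^-1] ✓ — mass (scalar) times velocity (vector)
(B) p⃗ = m/v⃗: LHS [L M T^-1], RHS [L^-1 M T] ✗ — momentum is mass times velocity; should be mv⃗ (and division by a vector is undefined)
(C) a⃗ = F⃗/m: LHS [L T^-2], RHS [L T^-2] ✓ — force (vector) divided by mass (scalar)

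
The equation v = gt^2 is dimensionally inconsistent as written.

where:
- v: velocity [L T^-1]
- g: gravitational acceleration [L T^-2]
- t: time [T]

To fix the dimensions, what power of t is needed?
The exponent of t should be 1: v = gt

The LHS v has dimensions [L T^-1]; t has dimensions [T].
As written, the RHS gt^2 (exponent 2 on t) has dimensions [L], which does not match.
With exponent 1, the RHS gt has dimensions [L T^-1], matching the LHS.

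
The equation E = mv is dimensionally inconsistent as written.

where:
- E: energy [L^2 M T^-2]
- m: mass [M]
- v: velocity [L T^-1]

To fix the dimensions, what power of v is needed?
The exponent of v should be 2: E = mv^2

The LHS E has dimensions [L^2 M T^-2]; v has dimensions [L T^-1].
As written, the RHS mv (exponent 1 on v) has dimensions [L M T^-1], which does not match.
With exponent 2, the RHS mv^2 has dimensions [L^2 M T^-2], matching the LHS.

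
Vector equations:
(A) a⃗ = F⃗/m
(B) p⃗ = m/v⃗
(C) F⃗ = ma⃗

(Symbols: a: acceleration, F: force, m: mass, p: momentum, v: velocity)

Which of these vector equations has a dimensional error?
(B) p⃗ = m/v⃗

(A) a⃗ = F⃗/m: LHS [L T^-2], RHS [L T^-2] ✓ — force (vector) divided by mass (scalar)
(B) p⃗ = m/v⃗: LHS [L M T^-1], RHS [L^-1 M T] ✗ — momentum is mass times velocity; should be mv⃗ (and division by a vector is undefined)
(C) F⃗ = ma⃗: LHS [L M T^-2], RHS [L M T^-2] ✓ — Force and acceleration are vectors, mass is a scalar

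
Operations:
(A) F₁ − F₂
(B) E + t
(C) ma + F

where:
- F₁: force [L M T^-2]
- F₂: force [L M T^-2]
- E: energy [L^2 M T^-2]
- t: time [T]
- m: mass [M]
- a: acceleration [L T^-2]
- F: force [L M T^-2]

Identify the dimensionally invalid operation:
(B) E + t

(A) F₁ − F₂: F₁ [L M T^-2] and F₂ [L M T^-2] — same dimensions ✓
(B) E + t: E [L^2 M T^-2] and t [T] — different dimensions cannot be added/subtracted ✗
(C) ma + F: ma [L M T^-2] and F [L M T^-2] — same dimensions ✓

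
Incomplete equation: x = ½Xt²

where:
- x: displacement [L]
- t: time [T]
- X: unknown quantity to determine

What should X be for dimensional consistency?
X = a (acceleration), dimensions [L T^-2]

x has dimensions [L]; the rest of the RHS (½ t²) has dimensions [T^2].
So X must have dimensions [L T^-2] — X = a (acceleration).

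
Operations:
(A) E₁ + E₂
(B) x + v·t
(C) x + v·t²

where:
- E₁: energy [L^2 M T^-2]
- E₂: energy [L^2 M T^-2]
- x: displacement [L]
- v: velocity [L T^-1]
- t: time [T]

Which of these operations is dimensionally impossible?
(C) x + v·t²

(A) E₁ + E₂: E₁ [L^2 M T^-2] and E₂ [L^2 M T^-2] — same dimensions ✓
(B) x + v·t: x [L] and v·t [L] — same dimensions ✓
(C) x + v·t²: x [L] and v·t² [L T] — different dimensions cannot be added/subtracted ✗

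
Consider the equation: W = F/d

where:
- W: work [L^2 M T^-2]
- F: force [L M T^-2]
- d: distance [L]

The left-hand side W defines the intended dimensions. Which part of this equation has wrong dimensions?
The right-hand side term F/d

W has dimensions [L^2 M T^-2], but F/d has dimensions [M T^-2], so the term F/d is dimensionally wrong for W.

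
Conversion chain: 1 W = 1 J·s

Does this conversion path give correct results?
The chain is incorrect (it contains an error).

Incorrect: Watt is J/s, not J·s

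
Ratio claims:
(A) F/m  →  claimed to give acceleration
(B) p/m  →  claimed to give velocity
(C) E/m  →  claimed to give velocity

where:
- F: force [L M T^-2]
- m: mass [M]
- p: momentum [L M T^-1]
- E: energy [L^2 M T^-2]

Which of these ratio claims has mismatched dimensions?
(C) E/m does not give velocity

(A) F/m: [L T^-2] = acceleration [L T^-2] ✓
(B) p/m: [L T^-1] = velocity [L T^-1] ✓
(C) E/m: [L^2 T^-2] ≠ velocity [L T^-1] ✗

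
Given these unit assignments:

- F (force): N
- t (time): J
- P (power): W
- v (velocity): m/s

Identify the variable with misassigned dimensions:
t

The variable t (time) should have units s, not J.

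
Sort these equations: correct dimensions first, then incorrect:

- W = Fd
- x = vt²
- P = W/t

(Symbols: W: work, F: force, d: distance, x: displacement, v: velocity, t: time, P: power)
Dimensionally correct: W = Fd, P = W/t
Dimensionally incorrect: x = vt²
Ordered (correct first, then incorrect): W = Fd, P = W/t, x = vt²

- W = Fd: LHS [L^2 M T^-2], RHS [L^2 M T^-2] → correct ✓
- x = vt²: LHS [L], RHS [L T] → incorrect ✗
- P = W/t: LHS [L^2 M T^-3], RHS [L^2 M T^-3] → correct ✓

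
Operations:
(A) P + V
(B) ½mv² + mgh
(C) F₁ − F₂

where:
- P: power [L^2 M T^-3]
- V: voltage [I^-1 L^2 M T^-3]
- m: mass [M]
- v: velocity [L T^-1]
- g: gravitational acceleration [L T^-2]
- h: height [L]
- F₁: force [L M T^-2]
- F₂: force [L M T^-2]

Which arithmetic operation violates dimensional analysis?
(A) P + V

(A) P + V: P [L^2 M T^-3] and V [I^-1 L^2 M T^-3] — different dimensions cannot be added/subtracted ✗
(B) ½mv² + mgh: ½mv² [L^2 M T^-2] and mgh [L^2 M T^-2] — same dimensions ✓
(C) F₁ − F₂: F₁ [L M T^-2] and F₂ [L M T^-2] — same dimensions ✓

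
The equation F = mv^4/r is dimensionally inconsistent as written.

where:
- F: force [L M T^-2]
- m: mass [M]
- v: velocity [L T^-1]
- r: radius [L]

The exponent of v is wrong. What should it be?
The exponent of v should be 2: F = mv^2/r

The LHS F has dimensions [L M T^-2]; v has dimensions [L T^-1].
As written, the RHS mv^4/r (exponent 4 on v) has dimensions [L^3 M T^-4], which does not match.
With exponent 2, the RHS mv^2/r has dimensions [L M T^-2], matching the LHS.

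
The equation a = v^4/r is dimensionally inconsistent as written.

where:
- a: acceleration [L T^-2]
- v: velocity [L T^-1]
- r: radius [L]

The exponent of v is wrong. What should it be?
The exponent of v should be 2: a = v^2/r

The LHS a has dimensions [L T^-2]; v has dimensions [L T^-1].
As written, the RHS v^4/r (exponent 4 on v) has dimensions [L^3 T^-4], which does not match.
With exponent 2, the RHS v^2/r has dimensions [L T^-2], matching the LHS.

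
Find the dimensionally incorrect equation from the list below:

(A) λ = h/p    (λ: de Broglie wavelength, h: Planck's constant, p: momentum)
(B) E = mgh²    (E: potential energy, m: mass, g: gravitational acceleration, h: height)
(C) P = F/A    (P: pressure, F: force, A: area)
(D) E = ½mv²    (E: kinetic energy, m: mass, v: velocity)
(B) E = mgh²

The equation (B) E = mgh² is dimensionally incorrect.

LHS (E): [L^2 M T^-2]
RHS (mgh²): [L^3 M T^-2] ✗

The dimensions do not match. The other three equations balance.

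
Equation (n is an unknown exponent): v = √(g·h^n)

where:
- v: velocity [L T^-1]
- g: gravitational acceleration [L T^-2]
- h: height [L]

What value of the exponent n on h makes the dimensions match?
n = 1

v has dimensions [L T^-1]; h has dimensions [L].
With n = 1: √(g·h^1) has dimensions [L T^-1], matching the LHS ✓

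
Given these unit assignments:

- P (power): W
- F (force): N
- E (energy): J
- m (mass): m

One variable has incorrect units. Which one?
m

The variable m (mass) should have units kg, not m.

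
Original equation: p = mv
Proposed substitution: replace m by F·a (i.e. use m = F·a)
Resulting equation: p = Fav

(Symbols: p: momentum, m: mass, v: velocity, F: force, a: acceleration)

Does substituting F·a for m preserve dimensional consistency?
No

[m] = [M] and [F·a] = [L^2 M T^-4]. These differ, so the substitution replaces a quantity by one of different dimensions and the result p = Fav has LHS [L M T^-1] vs RHS [L^3 M T^-5] — inconsistent.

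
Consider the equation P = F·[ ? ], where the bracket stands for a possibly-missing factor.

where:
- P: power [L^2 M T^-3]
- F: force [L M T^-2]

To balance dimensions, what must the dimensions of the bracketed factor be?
[L T^-1] — velocity (e.g. v)

P has dimensions [L^2 M T^-3]; F has dimensions [L M T^-2].
The bracketed factor must supply [L^2 M T^-3] / [L M T^-2] = [L T^-1].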